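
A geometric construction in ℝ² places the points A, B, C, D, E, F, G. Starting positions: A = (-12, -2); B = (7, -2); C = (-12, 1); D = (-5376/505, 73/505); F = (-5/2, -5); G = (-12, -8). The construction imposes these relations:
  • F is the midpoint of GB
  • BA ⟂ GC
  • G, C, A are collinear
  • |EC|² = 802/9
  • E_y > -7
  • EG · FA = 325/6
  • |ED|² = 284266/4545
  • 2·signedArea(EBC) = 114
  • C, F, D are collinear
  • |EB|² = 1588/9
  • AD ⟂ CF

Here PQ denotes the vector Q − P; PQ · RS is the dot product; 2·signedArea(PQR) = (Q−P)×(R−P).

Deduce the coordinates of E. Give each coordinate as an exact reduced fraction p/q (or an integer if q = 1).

E = (-17/3, -6)

1. E_x = -17/3  [EG · FA = 325/6 ∩ 2·signedArea(EBC) = 114]
2. E_y = -6  [EG · FA = 325/6 ∩ 2·signedArea(EBC) = 114]
   → E = (-17/3, -6)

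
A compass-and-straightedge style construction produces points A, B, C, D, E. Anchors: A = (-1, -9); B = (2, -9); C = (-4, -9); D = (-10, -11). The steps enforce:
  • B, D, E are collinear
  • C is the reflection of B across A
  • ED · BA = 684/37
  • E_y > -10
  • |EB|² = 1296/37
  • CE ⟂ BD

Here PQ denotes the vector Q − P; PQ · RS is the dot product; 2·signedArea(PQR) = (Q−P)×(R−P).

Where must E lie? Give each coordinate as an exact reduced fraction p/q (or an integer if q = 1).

E = (-142/37, -369/37)

1. E_x = -142/37  [B, D, E are collinear ∩ CE ⟂ BD]
2. E_y = -369/37  [B, D, E are collinear ∩ CE ⟂ BD]
   → E = (-142/37, -369/37)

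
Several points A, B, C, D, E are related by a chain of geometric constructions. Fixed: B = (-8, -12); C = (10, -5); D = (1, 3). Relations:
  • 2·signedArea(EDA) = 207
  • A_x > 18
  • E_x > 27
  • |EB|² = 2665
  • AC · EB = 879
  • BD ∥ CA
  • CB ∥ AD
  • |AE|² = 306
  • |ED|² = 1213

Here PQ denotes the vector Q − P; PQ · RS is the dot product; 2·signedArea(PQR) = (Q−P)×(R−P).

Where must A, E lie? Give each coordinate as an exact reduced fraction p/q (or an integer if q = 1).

A = (19, 10)
E = (28, 25)

1. A_x = 19  [CB ∥ AD ∩ BD ∥ CA]
2. A_y = 10  [CB ∥ AD ∩ BD ∥ CA]
   → A = (19, 10)
3. E_x = 28  [2·signedArea(EDA) = 207 ∩ AC · EB = 879]
4. E_y = 25  [2·signedArea(EDA) = 207 ∩ AC · EB = 879]
   → E = (28, 25)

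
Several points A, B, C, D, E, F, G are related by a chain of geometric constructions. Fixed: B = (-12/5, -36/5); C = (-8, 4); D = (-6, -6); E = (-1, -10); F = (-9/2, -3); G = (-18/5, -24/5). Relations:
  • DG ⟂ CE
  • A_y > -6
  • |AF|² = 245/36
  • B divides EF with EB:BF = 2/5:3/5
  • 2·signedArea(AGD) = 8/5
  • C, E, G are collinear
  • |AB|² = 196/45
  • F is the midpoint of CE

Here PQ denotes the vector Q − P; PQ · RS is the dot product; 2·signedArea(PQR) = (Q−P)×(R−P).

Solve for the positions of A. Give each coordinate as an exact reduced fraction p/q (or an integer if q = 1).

A = (-10/3, -16/3)

1. A_x = -10/3  [line 6/5·x + -12/5·y + -44/5 = 0 ∩ |AF|² = 245/36]
2. A_y = -16/3  [line 6/5·x + -12/5·y + -44/5 = 0 ∩ |AF|² = 245/36]
   → A = (-10/3, -16/3)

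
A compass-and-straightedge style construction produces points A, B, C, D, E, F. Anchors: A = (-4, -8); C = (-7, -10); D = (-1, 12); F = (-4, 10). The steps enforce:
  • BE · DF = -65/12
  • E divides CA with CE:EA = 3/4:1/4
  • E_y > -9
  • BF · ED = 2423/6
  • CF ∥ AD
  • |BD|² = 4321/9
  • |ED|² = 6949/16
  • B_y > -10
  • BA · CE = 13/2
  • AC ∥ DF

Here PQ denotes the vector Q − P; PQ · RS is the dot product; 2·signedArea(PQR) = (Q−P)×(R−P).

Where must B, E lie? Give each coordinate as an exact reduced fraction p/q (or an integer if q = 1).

B = (-6, -28/3)
E = (-19/4, -17/2)

1. E_x = -19/4  [E divides CA with CE:EA = 3/4:1/4]
2. E_y = -17/2  [E divides CA with CE:EA = 3/4:1/4]
   → E = (-19/4, -17/2)
3. B_x = -6  [BE · DF = -65/12 ∩ BF · ED = 2423/6]
4. B_y = -28/3  [BE · DF = -65/12 ∩ BF · ED = 2423/6]
   → B = (-6, -28/3)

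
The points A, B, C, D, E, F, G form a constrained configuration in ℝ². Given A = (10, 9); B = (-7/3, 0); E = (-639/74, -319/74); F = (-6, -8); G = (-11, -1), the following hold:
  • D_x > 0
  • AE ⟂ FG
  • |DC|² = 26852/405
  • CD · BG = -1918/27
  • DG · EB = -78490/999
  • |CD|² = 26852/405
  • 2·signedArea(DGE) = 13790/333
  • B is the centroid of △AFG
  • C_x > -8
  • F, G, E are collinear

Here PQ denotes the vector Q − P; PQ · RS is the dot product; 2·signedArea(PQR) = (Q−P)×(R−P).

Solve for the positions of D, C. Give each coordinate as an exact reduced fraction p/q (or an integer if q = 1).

C = (-113/15, -3/5)
D = (5/9, 1/3)

1. D_x = 5/9  [DG · EB = -78490/999 ∩ 2·signedArea(DGE) = 13790/333]
2. D_y = 1/3  [DG · EB = -78490/999 ∩ 2·signedArea(DGE) = 13790/333]
   → D = (5/9, 1/3)
3. C_x = -113/15  [line 26/3·x + 1·y + 593/9 = 0 ∩ |DC|² = 26852/405]
4. C_y = -3/5  [line 26/3·x + 1·y + 593/9 = 0 ∩ |DC|² = 26852/405]
   → C = (-113/15, -3/5)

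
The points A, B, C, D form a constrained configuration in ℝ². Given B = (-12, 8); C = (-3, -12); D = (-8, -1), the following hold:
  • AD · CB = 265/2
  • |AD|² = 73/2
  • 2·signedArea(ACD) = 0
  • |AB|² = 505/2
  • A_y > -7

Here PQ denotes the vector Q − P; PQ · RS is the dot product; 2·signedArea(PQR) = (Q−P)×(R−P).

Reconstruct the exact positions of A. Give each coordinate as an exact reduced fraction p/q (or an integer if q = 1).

A = (-11/2, -13/2)

1. A_x = -11/2  [2·signedArea(ACD) = 0 ∩ AD · CB = 265/2]
2. A_y = -13/2  [2·signedArea(ACD) = 0 ∩ AD · CB = 265/2]
   → A = (-11/2, -13/2)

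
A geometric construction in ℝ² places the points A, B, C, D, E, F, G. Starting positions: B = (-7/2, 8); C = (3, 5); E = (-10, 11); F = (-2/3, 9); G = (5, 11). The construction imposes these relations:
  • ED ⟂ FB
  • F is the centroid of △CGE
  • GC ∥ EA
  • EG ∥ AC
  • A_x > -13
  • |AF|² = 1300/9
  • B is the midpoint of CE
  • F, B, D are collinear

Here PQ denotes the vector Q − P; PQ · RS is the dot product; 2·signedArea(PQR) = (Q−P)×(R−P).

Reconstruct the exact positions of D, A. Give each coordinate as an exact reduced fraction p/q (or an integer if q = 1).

A = (-12, 5)
D = (-542/65, 409/65)

1. D_x = -542/65  [F, B, D are collinear ∩ ED ⟂ FB]
2. D_y = 409/65  [F, B, D are collinear ∩ ED ⟂ FB]
   → D = (-542/65, 409/65)
3. A_x = -12  [EG ∥ AC ∩ GC ∥ EA]
4. A_y = 5  [EG ∥ AC ∩ GC ∥ EA]
   → A = (-12, 5)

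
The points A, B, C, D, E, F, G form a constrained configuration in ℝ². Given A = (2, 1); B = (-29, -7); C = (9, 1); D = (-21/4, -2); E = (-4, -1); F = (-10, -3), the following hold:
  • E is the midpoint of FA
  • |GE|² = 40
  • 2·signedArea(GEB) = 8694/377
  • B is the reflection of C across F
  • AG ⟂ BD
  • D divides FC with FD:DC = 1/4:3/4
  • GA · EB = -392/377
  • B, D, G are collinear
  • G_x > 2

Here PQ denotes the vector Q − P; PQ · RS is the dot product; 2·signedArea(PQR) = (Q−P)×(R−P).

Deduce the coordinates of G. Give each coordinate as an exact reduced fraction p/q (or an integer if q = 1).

G = (866/377, -155/377)

1. G_x = 866/377  [B, D, G are collinear ∩ AG ⟂ BD]
2. G_y = -155/377  [B, D, G are collinear ∩ AG ⟂ BD]
   → G = (866/377, -155/377)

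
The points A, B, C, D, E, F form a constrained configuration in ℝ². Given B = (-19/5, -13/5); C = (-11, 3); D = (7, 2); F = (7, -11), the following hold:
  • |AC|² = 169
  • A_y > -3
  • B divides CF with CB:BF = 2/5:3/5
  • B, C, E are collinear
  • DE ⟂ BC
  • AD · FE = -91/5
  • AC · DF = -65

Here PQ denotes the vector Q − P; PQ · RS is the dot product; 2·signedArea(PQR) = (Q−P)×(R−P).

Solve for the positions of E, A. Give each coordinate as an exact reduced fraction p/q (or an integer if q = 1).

1. E_x = 7/10  [B, C, E are collinear ∩ DE ⟂ BC]
2. E_y = -61/10  [B, C, E are collinear ∩ DE ⟂ BC]
   → E = (7/10, -61/10)
3. A_x = 1  [AD · FE = -91/5 ∩ AC · DF = -65]
4. A_y = -2  [AD · FE = -91/5 ∩ AC · DF = -65]
   → A = (1, -2)

A = (1, -2)
E = (7/10, -61/10)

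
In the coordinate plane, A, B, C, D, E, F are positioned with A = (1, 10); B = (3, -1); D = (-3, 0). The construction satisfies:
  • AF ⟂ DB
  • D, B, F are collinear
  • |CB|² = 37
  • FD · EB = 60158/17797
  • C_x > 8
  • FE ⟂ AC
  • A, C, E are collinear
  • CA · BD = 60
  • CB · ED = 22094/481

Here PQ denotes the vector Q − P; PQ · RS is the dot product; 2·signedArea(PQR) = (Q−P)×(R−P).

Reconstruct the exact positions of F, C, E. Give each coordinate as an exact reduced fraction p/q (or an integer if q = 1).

1. F_x = -27/37  [D, B, F are collinear ∩ AF ⟂ DB]
2. F_y = -14/37  [D, B, F are collinear ∩ AF ⟂ DB]
   → F = (-27/37, -14/37)
3. C_x = 9  [line 6·x + -1·y + -56 = 0 ∩ |CB|² = 37]
4. C_y = -2  [line 6·x + -1·y + -56 = 0 ∩ |CB|² = 37]
   → C = (9, -2)
5. E_x = 2529/481  [A, C, E are collinear ∩ FE ⟂ AC]
6. E_y = 1738/481  [A, C, E are collinear ∩ FE ⟂ AC]
   → E = (2529/481, 1738/481)

C = (9, -2)
E = (2529/481, 1738/481)
F = (-27/37, -14/37)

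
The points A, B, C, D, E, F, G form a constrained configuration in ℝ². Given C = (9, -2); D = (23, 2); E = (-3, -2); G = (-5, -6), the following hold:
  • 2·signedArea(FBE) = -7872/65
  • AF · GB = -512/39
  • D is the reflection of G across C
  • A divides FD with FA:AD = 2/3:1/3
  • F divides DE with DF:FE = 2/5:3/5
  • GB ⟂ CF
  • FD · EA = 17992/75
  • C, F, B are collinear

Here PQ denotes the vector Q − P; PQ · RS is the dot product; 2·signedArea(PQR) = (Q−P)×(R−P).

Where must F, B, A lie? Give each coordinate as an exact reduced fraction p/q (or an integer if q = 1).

1. F_x = 63/5  [F divides DE with DF:FE = 2/5:3/5]
2. F_y = 2/5  [F divides DE with DF:FE = 2/5:3/5]
   → F = (63/5, 2/5)
3. B_x = -33/13  [C, F, B are collinear ∩ GB ⟂ CF]
4. B_y = -126/13  [C, F, B are collinear ∩ GB ⟂ CF]
   → B = (-33/13, -126/13)
5. A_x = 293/15  [A divides FD with FA:AD = 2/3:1/3]
6. A_y = 22/15  [A divides FD with FA:AD = 2/3:1/3]
   → A = (293/15, 22/15)

A = (293/15, 22/15)
B = (-33/13, -126/13)
F = (63/5, 2/5)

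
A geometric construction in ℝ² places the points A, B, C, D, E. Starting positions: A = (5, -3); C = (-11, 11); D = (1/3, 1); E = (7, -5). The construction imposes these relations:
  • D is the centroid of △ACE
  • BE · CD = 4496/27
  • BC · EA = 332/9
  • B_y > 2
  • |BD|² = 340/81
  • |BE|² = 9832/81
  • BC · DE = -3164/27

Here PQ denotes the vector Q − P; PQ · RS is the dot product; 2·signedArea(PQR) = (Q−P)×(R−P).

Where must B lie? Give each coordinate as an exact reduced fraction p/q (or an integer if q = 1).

B = (-11/9, 7/3)

1. B_x = -11/9  [BE · CD = 4496/27 ∩ BC · DE = -3164/27]
2. B_y = 7/3  [BE · CD = 4496/27 ∩ BC · DE = -3164/27]
   → B = (-11/9, 7/3)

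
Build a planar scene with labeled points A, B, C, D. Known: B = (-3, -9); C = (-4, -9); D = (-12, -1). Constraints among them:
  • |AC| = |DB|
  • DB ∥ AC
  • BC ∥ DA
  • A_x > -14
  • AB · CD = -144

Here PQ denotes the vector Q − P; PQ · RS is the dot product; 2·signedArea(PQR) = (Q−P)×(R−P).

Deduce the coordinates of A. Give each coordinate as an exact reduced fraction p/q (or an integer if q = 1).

1. A_x = -13  [DB ∥ AC ∩ BC ∥ DA]
2. A_y = -1  [DB ∥ AC ∩ BC ∥ DA]
   → A = (-13, -1)

A = (-13, -1)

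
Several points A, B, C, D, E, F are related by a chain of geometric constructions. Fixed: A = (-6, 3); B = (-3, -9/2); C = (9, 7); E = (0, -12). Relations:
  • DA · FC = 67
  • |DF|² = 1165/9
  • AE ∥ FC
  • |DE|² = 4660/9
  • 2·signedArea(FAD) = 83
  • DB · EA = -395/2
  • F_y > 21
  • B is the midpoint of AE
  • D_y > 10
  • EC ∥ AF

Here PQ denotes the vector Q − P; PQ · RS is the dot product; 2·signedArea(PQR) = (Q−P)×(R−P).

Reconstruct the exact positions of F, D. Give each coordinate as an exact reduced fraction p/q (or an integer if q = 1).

D = (2, 32/3)
F = (3, 22)

1. F_x = 3  [AE ∥ FC ∩ EC ∥ AF]
2. F_y = 22  [AE ∥ FC ∩ EC ∥ AF]
   → F = (3, 22)
3. D_x = 2  [DB · EA = -395/2 ∩ 2·signedArea(FAD) = 83]
4. D_y = 32/3  [DB · EA = -395/2 ∩ 2·signedArea(FAD) = 83]
   → D = (2, 32/3)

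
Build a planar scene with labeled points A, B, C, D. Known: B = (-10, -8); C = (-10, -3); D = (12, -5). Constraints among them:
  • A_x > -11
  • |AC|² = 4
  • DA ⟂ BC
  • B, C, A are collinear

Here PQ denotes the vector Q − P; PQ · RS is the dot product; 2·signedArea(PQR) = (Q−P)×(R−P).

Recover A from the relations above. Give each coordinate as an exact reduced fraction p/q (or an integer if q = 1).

1. A_x = -10  [B, C, A are collinear ∩ DA ⟂ BC]
2. A_y = -5  [B, C, A are collinear ∩ DA ⟂ BC]
   → A = (-10, -5)

A = (-10, -5)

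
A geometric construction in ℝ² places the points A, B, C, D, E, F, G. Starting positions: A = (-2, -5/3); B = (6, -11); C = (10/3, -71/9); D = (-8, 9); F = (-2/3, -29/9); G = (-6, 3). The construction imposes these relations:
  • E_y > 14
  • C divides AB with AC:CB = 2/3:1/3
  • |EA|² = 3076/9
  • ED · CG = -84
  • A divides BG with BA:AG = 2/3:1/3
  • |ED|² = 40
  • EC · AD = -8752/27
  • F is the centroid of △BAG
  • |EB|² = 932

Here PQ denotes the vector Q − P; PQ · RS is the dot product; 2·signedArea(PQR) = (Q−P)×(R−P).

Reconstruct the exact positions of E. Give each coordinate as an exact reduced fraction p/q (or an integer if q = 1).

1. E_x = -10  [ED · CG = -84 ∩ EC · AD = -8752/27]
2. E_y = 15  [ED · CG = -84 ∩ EC · AD = -8752/27]
   → E = (-10, 15)

E = (-10, 15)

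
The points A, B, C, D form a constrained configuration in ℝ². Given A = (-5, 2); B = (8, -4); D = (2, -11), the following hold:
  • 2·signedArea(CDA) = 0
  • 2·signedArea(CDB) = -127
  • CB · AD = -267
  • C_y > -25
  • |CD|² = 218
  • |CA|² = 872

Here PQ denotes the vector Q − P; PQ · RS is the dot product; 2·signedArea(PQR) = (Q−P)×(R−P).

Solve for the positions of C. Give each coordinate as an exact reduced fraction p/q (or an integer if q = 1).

1. C_x = 9  [2·signedArea(CDA) = 0 ∩ CB · AD = -267]
2. C_y = -24  [2·signedArea(CDA) = 0 ∩ CB · AD = -267]
   → C = (9, -24)

C = (9, -24)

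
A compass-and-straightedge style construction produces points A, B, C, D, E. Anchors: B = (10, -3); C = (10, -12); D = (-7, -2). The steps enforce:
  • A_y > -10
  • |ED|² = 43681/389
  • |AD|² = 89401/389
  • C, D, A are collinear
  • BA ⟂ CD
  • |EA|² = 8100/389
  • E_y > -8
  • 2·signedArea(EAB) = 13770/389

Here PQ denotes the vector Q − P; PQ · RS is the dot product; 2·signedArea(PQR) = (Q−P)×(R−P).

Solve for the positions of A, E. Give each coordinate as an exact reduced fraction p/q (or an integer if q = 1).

1. A_x = 2360/389  [C, D, A are collinear ∩ BA ⟂ CD]
2. A_y = -3768/389  [C, D, A are collinear ∩ BA ⟂ CD]
   → A = (2360/389, -3768/389)
3. E_x = 830/389  [line -2601/389·x + 1530/389·y + 16830/389 = 0 ∩ |ED|² = 43681/389]
4. E_y = -2868/389  [line -2601/389·x + 1530/389·y + 16830/389 = 0 ∩ |ED|² = 43681/389]
   → E = (830/389, -2868/389)

A = (2360/389, -3768/389)
E = (830/389, -2868/389)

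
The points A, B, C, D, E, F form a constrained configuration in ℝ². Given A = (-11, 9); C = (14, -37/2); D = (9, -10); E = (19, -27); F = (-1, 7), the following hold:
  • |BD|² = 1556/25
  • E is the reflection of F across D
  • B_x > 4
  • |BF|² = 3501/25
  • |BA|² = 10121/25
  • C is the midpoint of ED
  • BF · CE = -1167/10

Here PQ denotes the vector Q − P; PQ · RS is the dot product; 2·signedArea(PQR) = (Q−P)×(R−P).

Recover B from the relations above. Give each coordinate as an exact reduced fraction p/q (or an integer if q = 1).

B = (5, -16/5)

1. B_x = 5  [line -5·x + 17/2·y + 261/5 = 0 ∩ |BF|² = 3501/25]
2. B_y = -16/5  [line -5·x + 17/2·y + 261/5 = 0 ∩ |BF|² = 3501/25]
   → B = (5, -16/5)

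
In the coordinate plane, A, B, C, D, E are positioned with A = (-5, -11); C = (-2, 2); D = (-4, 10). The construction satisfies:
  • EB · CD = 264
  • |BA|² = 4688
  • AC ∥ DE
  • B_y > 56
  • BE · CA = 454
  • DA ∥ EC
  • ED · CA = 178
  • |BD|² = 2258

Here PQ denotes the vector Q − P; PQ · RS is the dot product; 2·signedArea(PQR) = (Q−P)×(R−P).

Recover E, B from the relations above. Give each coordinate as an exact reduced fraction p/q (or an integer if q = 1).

1. E_x = -1  [DA ∥ EC ∩ AC ∥ DE]
2. E_y = 23  [DA ∥ EC ∩ AC ∥ DE]
   → E = (-1, 23)
3. B_x = 3  [BE · CA = 454 ∩ EB · CD = 264]
4. B_y = 57  [BE · CA = 454 ∩ EB · CD = 264]
   → B = (3, 57)

B = (3, 57)
E = (-1, 23)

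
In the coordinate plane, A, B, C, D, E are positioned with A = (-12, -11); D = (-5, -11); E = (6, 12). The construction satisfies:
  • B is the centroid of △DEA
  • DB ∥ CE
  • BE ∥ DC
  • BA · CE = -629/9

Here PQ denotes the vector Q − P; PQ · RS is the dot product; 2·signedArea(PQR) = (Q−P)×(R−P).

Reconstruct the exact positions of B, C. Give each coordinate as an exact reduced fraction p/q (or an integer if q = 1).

1. B_x = -11/3  [B is the centroid of △DEA]
2. B_y = -10/3  [B is the centroid of △DEA]
   → B = (-11/3, -10/3)
3. C_x = 14/3  [DB ∥ CE ∩ BE ∥ DC]
4. C_y = 13/3  [DB ∥ CE ∩ BE ∥ DC]
   → C = (14/3, 13/3)

B = (-11/3, -10/3)
C = (14/3, 13/3)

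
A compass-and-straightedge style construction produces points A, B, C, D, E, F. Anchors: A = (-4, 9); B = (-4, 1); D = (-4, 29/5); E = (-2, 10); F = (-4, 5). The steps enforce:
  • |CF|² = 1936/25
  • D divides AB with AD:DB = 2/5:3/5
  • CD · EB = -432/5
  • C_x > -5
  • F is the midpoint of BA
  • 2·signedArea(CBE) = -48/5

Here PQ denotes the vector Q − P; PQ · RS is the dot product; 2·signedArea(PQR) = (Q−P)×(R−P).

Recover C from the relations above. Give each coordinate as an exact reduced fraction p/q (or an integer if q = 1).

C = (-4, -19/5)

1. C_x = -4  [CD · EB = -432/5 ∩ 2·signedArea(CBE) = -48/5]
2. C_y = -19/5  [CD · EB = -432/5 ∩ 2·signedArea(CBE) = -48/5]
   → C = (-4, -19/5)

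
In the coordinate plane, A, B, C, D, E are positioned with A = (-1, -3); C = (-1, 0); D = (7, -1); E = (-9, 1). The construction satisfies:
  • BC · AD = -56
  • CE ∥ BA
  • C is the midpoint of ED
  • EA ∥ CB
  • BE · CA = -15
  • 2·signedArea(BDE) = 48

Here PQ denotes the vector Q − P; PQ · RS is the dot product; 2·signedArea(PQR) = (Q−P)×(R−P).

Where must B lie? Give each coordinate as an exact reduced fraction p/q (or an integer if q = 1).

B = (7, -4)

1. B_x = 7  [CE ∥ BA ∩ EA ∥ CB]
2. B_y = -4  [CE ∥ BA ∩ EA ∥ CB]
   → B = (7, -4)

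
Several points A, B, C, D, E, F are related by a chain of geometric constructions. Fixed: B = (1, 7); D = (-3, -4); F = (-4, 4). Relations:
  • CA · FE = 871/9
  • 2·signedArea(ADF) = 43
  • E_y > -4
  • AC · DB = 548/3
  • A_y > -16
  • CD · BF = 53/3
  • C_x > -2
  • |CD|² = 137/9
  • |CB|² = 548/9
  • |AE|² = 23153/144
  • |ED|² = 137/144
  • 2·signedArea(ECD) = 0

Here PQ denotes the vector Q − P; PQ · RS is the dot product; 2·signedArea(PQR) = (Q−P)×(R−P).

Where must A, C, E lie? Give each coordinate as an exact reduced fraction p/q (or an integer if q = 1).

1. C_x = -5/3  [line 5·x + 3·y + 28/3 = 0 ∩ |CB|² = 548/9]
2. C_y = -1/3  [line 5·x + 3·y + 28/3 = 0 ∩ |CB|² = 548/9]
   → C = (-5/3, -1/3)
3. E_x = -8/3  [line 11/3·x + -4/3·y + 17/3 = 0 ∩ |ED|² = 137/144]
4. E_y = -37/12  [line 11/3·x + -4/3·y + 17/3 = 0 ∩ |ED|² = 137/144]
   → E = (-8/3, -37/12)
5. A_x = -7  [2·signedArea(ADF) = 43 ∩ CA · FE = 871/9]
6. A_y = -15  [2·signedArea(ADF) = 43 ∩ CA · FE = 871/9]
   → A = (-7, -15)

A = (-7, -15)
C = (-5/3, -1/3)
E = (-8/3, -37/12)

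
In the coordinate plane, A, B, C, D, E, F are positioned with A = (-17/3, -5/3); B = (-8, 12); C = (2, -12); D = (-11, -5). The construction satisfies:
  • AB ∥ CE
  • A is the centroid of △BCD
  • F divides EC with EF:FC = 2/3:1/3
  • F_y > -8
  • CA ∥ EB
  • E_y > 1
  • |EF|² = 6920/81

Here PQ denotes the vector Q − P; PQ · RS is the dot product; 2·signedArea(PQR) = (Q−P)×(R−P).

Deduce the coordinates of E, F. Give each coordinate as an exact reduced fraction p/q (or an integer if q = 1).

E = (-1/3, 5/3)
F = (11/9, -67/9)

1. E_x = -1/3  [CA ∥ EB ∩ AB ∥ CE]
2. E_y = 5/3  [CA ∥ EB ∩ AB ∥ CE]
   → E = (-1/3, 5/3)
3. F_x = 11/9  [F divides EC with EF:FC = 2/3:1/3]
4. F_y = -67/9  [F divides EC with EF:FC = 2/3:1/3]
   → F = (11/9, -67/9)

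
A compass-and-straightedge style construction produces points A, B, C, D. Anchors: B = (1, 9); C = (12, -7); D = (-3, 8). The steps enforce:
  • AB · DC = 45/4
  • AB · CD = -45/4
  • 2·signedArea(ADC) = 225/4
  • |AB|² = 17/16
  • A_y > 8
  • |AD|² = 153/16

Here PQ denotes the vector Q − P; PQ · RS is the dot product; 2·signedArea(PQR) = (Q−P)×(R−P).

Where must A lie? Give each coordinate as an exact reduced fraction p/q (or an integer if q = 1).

A = (0, 35/4)

1. A_x = 0  [AB · CD = -45/4 ∩ 2·signedArea(ADC) = 225/4]
2. A_y = 35/4  [AB · CD = -45/4 ∩ 2·signedArea(ADC) = 225/4]
   → A = (0, 35/4)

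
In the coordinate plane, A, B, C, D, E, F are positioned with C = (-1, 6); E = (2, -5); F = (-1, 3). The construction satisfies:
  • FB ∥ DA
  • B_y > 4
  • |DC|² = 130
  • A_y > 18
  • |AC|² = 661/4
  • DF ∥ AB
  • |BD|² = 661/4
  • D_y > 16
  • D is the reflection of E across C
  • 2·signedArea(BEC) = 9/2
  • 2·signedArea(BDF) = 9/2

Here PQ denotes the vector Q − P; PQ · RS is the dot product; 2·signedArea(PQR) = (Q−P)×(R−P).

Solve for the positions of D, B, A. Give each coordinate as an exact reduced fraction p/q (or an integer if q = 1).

1. D_x = -4  [D is the reflection of E across C]
2. D_y = 17  [D is the reflection of E across C]
   → D = (-4, 17)
3. B_x = -1  [2·signedArea(BEC) = 9/2 ∩ 2·signedArea(BDF) = 9/2]
4. B_y = 9/2  [2·signedArea(BEC) = 9/2 ∩ 2·signedArea(BDF) = 9/2]
   → B = (-1, 9/2)
5. A_x = -4  [DF ∥ AB ∩ FB ∥ DA]
6. A_y = 37/2  [DF ∥ AB ∩ FB ∥ DA]
   → A = (-4, 37/2)

A = (-4, 37/2)
B = (-1, 9/2)
D = (-4, 17)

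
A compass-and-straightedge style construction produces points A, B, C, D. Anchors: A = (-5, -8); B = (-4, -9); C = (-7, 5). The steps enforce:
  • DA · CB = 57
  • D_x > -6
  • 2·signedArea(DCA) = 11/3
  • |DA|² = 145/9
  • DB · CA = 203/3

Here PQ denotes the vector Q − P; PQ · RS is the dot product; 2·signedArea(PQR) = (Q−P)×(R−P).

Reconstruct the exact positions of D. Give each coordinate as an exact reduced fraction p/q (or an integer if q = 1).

1. D_x = -16/3  [DB · CA = 203/3 ∩ 2·signedArea(DCA) = 11/3]
2. D_y = -4  [DB · CA = 203/3 ∩ 2·signedArea(DCA) = 11/3]
   → D = (-16/3, -4)

D = (-16/3, -4)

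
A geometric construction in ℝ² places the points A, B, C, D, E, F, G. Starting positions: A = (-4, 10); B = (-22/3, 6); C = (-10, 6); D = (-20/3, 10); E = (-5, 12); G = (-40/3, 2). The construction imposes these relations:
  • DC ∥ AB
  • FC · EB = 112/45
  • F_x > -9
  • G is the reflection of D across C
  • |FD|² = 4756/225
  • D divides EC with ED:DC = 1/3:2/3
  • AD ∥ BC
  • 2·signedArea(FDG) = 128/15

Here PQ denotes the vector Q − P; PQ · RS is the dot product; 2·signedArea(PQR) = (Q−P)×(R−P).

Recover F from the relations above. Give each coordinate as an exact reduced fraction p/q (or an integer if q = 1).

1. F_x = -134/15  [FC · EB = 112/45 ∩ 2·signedArea(FDG) = 128/15]
2. F_y = 6  [FC · EB = 112/45 ∩ 2·signedArea(FDG) = 128/15]
   → F = (-134/15, 6)

F = (-134/15, 6)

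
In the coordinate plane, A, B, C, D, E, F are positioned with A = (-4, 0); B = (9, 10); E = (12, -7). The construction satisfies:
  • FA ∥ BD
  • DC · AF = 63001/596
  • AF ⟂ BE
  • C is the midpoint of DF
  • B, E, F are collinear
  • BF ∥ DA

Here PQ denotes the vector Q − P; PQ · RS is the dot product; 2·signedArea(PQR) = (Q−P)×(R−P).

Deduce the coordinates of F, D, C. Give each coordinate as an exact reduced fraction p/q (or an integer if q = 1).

1. F_x = 3075/298  [B, E, F are collinear ∩ AF ⟂ BE]
2. F_y = 753/298  [B, E, F are collinear ∩ AF ⟂ BE]
   → F = (3075/298, 753/298)
3. D_x = -1585/298  [BF ∥ DA ∩ FA ∥ BD]
4. D_y = 2227/298  [BF ∥ DA ∩ FA ∥ BD]
   → D = (-1585/298, 2227/298)
5. C_x = 5/2  [C is the midpoint of DF]
6. C_y = 5  [C is the midpoint of DF]
   → C = (5/2, 5)

C = (5/2, 5)
D = (-1585/298, 2227/298)
F = (3075/298, 753/298)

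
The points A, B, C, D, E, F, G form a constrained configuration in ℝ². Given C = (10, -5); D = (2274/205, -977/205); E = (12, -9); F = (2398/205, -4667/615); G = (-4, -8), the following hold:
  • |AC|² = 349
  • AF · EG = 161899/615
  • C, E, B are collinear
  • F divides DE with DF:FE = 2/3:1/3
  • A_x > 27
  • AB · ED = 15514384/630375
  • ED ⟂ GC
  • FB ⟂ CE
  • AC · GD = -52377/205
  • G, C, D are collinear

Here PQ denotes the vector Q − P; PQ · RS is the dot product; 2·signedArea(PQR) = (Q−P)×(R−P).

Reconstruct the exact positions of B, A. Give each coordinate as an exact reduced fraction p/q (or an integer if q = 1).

1. B_x = 34978/3075  [C, E, B are collinear ∩ FB ⟂ CE]
2. B_y = -23831/3075  [C, E, B are collinear ∩ FB ⟂ CE]
   → B = (34978/3075, -23831/3075)
3. A_x = 28  [AB · ED = 15514384/630375 ∩ AF · EG = 161899/615]
4. A_y = -10  [AB · ED = 15514384/630375 ∩ AF · EG = 161899/615]
   → A = (28, -10)

A = (28, -10)
B = (34978/3075, -23831/3075)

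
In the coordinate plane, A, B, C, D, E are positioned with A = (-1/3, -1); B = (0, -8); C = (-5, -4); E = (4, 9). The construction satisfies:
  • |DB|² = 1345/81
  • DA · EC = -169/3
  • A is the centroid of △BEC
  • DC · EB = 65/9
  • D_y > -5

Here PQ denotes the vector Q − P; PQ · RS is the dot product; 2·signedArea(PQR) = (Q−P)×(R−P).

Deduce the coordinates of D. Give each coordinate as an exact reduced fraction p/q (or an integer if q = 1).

1. D_x = -16/9  [DC · EB = 65/9 ∩ DA · EC = -169/3]
2. D_y = -13/3  [DC · EB = 65/9 ∩ DA · EC = -169/3]
   → D = (-16/9, -13/3)

D = (-16/9, -13/3)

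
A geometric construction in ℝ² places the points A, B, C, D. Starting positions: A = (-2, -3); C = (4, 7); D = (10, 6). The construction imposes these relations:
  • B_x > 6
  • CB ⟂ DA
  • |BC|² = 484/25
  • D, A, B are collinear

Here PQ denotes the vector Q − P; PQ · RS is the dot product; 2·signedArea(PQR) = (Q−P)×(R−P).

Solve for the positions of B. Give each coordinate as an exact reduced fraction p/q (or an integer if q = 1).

1. B_x = 166/25  [D, A, B are collinear ∩ CB ⟂ DA]
2. B_y = 87/25  [D, A, B are collinear ∩ CB ⟂ DA]
   → B = (166/25, 87/25)

B = (166/25, 87/25)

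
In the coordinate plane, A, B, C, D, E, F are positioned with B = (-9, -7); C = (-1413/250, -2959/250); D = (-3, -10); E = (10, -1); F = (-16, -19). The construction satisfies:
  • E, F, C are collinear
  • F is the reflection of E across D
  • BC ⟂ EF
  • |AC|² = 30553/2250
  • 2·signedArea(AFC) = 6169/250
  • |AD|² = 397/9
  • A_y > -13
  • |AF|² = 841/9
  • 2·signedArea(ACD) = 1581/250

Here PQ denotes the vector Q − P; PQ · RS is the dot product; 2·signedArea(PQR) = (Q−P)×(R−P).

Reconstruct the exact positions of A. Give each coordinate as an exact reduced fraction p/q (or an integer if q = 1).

A = (-28/3, -12)

1. A_x = -28/3  [line -459/250·x + 663/250·y + 1836/125 = 0 ∩ |AF|² = 841/9]
2. A_y = -12  [line -459/250·x + 663/250·y + 1836/125 = 0 ∩ |AF|² = 841/9]
   → A = (-28/3, -12)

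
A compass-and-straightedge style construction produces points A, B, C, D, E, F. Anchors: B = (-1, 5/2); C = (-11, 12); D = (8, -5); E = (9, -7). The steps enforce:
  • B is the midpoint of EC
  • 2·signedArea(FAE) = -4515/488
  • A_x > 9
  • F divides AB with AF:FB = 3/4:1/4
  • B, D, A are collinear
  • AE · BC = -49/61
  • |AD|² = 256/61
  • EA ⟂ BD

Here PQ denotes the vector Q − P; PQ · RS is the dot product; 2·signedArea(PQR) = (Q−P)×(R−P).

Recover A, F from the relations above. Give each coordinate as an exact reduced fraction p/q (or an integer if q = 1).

1. A_x = 584/61  [B, D, A are collinear ∩ EA ⟂ BD]
2. A_y = -385/61  [B, D, A are collinear ∩ EA ⟂ BD]
   → A = (584/61, -385/61)
3. F_x = 401/244  [F divides AB with AF:FB = 3/4:1/4]
4. F_y = 145/488  [F divides AB with AF:FB = 3/4:1/4]
   → F = (401/244, 145/488)

A = (584/61, -385/61)
F = (401/244, 145/488)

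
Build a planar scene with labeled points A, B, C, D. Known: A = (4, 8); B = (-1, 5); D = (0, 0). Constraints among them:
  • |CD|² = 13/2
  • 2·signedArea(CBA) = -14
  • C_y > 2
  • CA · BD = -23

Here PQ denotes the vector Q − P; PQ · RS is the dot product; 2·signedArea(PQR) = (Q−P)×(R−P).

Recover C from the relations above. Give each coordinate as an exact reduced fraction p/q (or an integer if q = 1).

1. C_x = -1/2  [CA · BD = -23 ∩ 2·signedArea(CBA) = -14]
2. C_y = 5/2  [CA · BD = -23 ∩ 2·signedArea(CBA) = -14]
   → C = (-1/2, 5/2)

C = (-1/2, 5/2)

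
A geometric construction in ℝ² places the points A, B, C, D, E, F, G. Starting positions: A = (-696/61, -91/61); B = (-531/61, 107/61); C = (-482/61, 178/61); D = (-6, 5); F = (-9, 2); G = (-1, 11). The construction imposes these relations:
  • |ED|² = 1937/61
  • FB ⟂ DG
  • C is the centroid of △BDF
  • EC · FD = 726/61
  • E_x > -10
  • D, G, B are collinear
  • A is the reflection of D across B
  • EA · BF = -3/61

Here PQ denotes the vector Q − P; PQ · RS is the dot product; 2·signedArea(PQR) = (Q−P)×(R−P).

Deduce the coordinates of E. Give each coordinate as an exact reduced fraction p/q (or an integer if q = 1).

1. E_x = -592/61  [EA · BF = -3/61 ∩ EC · FD = 726/61]
2. E_y = 46/61  [EA · BF = -3/61 ∩ EC · FD = 726/61]
   → E = (-592/61, 46/61)

E = (-592/61, 46/61)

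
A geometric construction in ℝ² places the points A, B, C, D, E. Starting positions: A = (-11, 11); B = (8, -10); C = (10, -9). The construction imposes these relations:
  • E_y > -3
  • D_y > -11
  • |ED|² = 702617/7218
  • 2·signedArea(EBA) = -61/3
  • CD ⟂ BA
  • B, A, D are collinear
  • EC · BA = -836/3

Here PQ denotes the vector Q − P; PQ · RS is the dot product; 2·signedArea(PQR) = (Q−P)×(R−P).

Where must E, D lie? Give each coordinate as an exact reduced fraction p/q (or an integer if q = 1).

1. E_x = 7/3  [2·signedArea(EBA) = -61/3 ∩ EC · BA = -836/3]
2. E_y = -8/3  [2·signedArea(EBA) = -61/3 ∩ EC · BA = -836/3]
   → E = (7/3, -8/3)
3. D_x = 6739/802  [B, A, D are collinear ∩ CD ⟂ BA]
4. D_y = -8377/802  [B, A, D are collinear ∩ CD ⟂ BA]
   → D = (6739/802, -8377/802)

D = (6739/802, -8377/802)
E = (7/3, -8/3)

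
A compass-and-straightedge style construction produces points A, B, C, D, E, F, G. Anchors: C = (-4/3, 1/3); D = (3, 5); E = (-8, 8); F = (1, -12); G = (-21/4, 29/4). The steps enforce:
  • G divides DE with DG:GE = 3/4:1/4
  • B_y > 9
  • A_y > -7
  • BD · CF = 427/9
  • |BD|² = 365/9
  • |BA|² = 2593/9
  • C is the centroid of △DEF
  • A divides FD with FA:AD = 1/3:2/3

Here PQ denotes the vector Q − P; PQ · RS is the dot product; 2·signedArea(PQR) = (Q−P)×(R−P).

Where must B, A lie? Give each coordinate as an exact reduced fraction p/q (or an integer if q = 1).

1. B_x = 22/3  [line -7/3·x + 37/3·y + -919/9 = 0 ∩ |BD|² = 365/9]
2. B_y = 29/3  [line -7/3·x + 37/3·y + -919/9 = 0 ∩ |BD|² = 365/9]
   → B = (22/3, 29/3)
3. A_x = 5/3  [A divides FD with FA:AD = 1/3:2/3]
4. A_y = -19/3  [A divides FD with FA:AD = 1/3:2/3]
   → A = (5/3, -19/3)

A = (5/3, -19/3)
B = (22/3, 29/3)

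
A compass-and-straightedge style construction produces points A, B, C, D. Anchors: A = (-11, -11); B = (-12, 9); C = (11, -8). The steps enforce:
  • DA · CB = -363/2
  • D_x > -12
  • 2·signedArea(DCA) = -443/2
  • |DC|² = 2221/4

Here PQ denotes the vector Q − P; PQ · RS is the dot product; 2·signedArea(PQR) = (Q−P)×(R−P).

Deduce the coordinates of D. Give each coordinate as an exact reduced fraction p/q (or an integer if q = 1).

D = (-23/2, -1)

1. D_x = -23/2  [2·signedArea(DCA) = -443/2 ∩ DA · CB = -363/2]
2. D_y = -1  [2·signedArea(DCA) = -443/2 ∩ DA · CB = -363/2]
   → D = (-23/2, -1)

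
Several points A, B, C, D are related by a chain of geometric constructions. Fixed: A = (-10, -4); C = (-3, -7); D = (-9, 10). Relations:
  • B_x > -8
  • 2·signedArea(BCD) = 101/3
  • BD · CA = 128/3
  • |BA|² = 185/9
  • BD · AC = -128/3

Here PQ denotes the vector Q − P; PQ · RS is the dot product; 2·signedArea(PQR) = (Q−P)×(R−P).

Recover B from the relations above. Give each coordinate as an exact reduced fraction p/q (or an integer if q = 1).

B = (-22/3, -1/3)

1. B_x = -22/3  [2·signedArea(BCD) = 101/3 ∩ BD · CA = 128/3]
2. B_y = -1/3  [2·signedArea(BCD) = 101/3 ∩ BD · CA = 128/3]
   → B = (-22/3, -1/3)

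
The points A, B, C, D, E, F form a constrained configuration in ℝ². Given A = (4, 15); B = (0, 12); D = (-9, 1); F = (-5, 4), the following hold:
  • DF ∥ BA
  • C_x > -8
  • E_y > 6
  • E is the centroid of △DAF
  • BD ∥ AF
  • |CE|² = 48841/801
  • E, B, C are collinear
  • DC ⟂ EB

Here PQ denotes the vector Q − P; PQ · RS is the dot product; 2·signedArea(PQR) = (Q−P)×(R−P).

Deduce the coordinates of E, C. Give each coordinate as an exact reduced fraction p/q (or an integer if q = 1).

1. E_x = -10/3  [E is the centroid of △DAF]
2. E_y = 20/3  [E is the centroid of △DAF]
   → E = (-10/3, 20/3)
3. C_x = -665/89  [E, B, C are collinear ∩ DC ⟂ EB]
4. C_y = 4/89  [E, B, C are collinear ∩ DC ⟂ EB]
   → C = (-665/89, 4/89)

C = (-665/89, 4/89)
E = (-10/3, 20/3)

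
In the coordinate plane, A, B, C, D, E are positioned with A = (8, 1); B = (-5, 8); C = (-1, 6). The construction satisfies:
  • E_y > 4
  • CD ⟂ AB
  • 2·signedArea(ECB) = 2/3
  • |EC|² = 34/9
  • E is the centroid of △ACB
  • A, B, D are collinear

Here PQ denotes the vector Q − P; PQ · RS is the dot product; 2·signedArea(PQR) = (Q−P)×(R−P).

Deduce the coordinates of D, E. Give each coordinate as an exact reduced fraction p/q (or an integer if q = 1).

1. D_x = -116/109  [A, B, D are collinear ∩ CD ⟂ AB]
2. D_y = 641/109  [A, B, D are collinear ∩ CD ⟂ AB]
   → D = (-116/109, 641/109)
3. E_x = 2/3  [E is the centroid of △ACB]
4. E_y = 5  [E is the centroid of △ACB]
   → E = (2/3, 5)

D = (-116/109, 641/109)
E = (2/3, 5)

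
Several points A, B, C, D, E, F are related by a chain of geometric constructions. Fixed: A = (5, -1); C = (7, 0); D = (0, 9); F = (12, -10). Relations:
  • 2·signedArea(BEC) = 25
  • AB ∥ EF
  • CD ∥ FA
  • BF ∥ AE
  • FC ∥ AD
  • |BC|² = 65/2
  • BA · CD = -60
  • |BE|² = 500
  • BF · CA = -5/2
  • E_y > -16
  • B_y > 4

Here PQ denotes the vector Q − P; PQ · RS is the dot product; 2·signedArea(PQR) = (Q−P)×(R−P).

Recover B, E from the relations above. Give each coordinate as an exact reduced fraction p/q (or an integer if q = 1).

1. B_x = 7/2  [BA · CD = -60 ∩ BF · CA = -5/2]
2. B_y = 9/2  [BA · CD = -60 ∩ BF · CA = -5/2]
   → B = (7/2, 9/2)
3. E_x = 27/2  [2·signedArea(BEC) = 25 ∩ AB ∥ EF]
4. E_y = -31/2  [2·signedArea(BEC) = 25 ∩ AB ∥ EF]
   → E = (27/2, -31/2)

B = (7/2, 9/2)
E = (27/2, -31/2)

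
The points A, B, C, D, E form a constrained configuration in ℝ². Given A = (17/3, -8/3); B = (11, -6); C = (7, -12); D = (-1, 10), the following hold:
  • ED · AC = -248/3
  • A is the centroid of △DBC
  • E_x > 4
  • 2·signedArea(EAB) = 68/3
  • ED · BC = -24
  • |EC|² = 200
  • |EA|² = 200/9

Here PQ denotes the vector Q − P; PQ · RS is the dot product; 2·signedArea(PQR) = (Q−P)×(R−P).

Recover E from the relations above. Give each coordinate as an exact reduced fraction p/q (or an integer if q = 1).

E = (5, 2)

1. E_x = 5  [2·signedArea(EAB) = 68/3 ∩ ED · BC = -24]
2. E_y = 2  [2·signedArea(EAB) = 68/3 ∩ ED · BC = -24]
   → E = (5, 2)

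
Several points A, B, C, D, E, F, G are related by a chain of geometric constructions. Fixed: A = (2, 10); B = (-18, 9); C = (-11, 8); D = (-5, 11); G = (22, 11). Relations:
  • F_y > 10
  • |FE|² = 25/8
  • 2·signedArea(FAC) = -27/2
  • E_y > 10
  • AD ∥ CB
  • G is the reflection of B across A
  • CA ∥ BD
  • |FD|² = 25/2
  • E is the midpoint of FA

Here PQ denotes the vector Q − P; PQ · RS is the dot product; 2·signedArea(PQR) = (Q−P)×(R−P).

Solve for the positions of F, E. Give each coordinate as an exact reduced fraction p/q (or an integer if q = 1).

1. F_x = -3/2  [line 2·x + -13·y + 279/2 = 0 ∩ |FD|² = 25/2]
2. F_y = 21/2  [line 2·x + -13·y + 279/2 = 0 ∩ |FD|² = 25/2]
   → F = (-3/2, 21/2)
3. E_x = 1/4  [E is the midpoint of FA]
4. E_y = 41/4  [E is the midpoint of FA]
   → E = (1/4, 41/4)

E = (1/4, 41/4)
F = (-3/2, 21/2)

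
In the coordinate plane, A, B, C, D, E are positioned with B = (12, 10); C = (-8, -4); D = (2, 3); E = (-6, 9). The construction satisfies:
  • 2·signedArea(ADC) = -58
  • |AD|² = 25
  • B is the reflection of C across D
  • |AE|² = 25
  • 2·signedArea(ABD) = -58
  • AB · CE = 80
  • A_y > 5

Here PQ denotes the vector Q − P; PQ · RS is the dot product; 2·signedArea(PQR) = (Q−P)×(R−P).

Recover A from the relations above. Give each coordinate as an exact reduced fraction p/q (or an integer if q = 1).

1. A_x = -2  [2·signedArea(ABD) = -58 ∩ AB · CE = 80]
2. A_y = 6  [2·signedArea(ABD) = -58 ∩ AB · CE = 80]
   → A = (-2, 6)

A = (-2, 6)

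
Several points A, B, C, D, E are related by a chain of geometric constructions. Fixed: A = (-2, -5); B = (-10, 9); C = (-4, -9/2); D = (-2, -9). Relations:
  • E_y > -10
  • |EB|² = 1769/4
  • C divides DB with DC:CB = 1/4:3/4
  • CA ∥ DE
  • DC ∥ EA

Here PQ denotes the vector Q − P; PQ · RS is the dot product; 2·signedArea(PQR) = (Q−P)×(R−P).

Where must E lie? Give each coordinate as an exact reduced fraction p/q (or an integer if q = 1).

E = (0, -19/2)

1. E_x = 0  [DC ∥ EA ∩ CA ∥ DE]
2. E_y = -19/2  [DC ∥ EA ∩ CA ∥ DE]
   → E = (0, -19/2)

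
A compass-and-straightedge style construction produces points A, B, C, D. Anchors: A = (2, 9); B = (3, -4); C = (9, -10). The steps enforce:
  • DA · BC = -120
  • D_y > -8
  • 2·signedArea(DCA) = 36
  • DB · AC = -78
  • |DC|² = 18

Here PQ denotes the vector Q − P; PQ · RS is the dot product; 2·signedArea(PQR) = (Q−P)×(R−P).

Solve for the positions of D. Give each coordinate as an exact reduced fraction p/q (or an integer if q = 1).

D = (6, -7)

1. D_x = 6  [2·signedArea(DCA) = 36 ∩ DA · BC = -120]
2. D_y = -7  [2·signedArea(DCA) = 36 ∩ DA · BC = -120]
   → D = (6, -7)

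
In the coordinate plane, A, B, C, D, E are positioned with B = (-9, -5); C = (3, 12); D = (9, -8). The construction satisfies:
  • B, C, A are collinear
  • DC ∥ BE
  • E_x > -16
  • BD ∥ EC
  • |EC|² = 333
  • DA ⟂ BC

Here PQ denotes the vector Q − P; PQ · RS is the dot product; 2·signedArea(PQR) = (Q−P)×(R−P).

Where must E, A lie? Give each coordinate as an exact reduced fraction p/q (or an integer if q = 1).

1. E_x = -15  [BD ∥ EC ∩ DC ∥ BE]
2. E_y = 15  [BD ∥ EC ∩ DC ∥ BE]
   → E = (-15, 15)
3. A_x = -1917/433  [B, C, A are collinear ∩ DA ⟂ BC]
4. A_y = 640/433  [B, C, A are collinear ∩ DA ⟂ BC]
   → A = (-1917/433, 640/433)

A = (-1917/433, 640/433)
E = (-15, 15)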